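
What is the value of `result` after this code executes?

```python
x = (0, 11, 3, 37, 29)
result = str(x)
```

x = (0, 11, 3, 37, 29); result = '(0, 11, 3, 37, 29)'

'(0, 11, 3, 37, 29)'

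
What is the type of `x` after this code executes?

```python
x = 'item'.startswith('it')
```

str.startswith() returns bool

bool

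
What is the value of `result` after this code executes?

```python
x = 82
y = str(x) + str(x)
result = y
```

x = 82; y = '8282'; result = '8282'

'8282'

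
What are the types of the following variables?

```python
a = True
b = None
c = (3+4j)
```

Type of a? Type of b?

a is assigned the constant True, which has type bool; b is assigned None, whose type is NoneType

bool, NoneType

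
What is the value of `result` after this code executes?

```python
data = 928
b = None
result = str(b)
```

data = 928; b = None; result = 'None'

'None'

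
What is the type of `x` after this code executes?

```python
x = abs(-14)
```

abs() of int returns int

int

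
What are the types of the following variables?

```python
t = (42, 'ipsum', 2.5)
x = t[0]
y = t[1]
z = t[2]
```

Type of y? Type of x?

tuple[1] is str; tuple[0] is int

str, int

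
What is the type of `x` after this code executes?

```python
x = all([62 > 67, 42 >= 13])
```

all() returns bool

bool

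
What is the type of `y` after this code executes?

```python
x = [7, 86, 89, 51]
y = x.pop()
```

list.pop() returns the popped element

int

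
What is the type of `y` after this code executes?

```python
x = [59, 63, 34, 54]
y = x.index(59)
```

list.index() returns int

int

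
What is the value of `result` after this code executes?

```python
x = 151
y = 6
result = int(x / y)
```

x = 151; y = 6; result = 25

25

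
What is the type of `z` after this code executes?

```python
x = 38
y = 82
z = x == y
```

Comparison returns bool

bool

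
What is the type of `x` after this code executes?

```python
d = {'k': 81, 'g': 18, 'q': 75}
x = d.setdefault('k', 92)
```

dict.setdefault() returns the (existing or default) value

int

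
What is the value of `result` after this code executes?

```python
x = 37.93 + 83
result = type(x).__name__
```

x is float; result = 'float'

'float'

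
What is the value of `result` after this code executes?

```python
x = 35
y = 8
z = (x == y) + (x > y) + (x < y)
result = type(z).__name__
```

x is int; y is int; z is int; result = 'int'

'int'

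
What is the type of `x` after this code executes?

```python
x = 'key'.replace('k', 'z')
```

str.replace() returns str

str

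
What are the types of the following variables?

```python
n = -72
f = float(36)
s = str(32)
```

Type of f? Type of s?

f is assigned the result of calling float(), which returns a float; s is assigned the result of calling str(), which returns a str

float, str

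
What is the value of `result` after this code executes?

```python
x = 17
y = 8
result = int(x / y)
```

x = 17; y = 8; result = 2

2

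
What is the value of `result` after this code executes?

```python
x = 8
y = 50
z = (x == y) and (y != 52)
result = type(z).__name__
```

x is int; y is int; z is bool; result = 'bool'

'bool'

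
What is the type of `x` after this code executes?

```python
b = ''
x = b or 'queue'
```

'or' returns first truthy value (str)

str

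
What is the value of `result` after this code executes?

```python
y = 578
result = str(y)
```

y = 578; result = '578'

'578'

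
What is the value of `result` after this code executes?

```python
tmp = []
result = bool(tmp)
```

tmp = []; result = False

False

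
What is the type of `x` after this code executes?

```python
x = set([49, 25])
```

set() constructor returns set

set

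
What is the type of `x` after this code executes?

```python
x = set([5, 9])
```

set() constructor returns set

set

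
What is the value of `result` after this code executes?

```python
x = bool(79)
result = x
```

x = True; result = True

True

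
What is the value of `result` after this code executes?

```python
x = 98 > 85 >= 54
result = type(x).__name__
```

x is bool; result = 'bool'

'bool'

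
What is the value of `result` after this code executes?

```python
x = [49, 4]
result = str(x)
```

x = [49, 4]; result = '[49, 4]'

'[49, 4]'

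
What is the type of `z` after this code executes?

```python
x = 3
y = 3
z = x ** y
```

positive int ** positive int = int

int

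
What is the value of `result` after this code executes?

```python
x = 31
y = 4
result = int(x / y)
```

x = 31; y = 4; result = 7

7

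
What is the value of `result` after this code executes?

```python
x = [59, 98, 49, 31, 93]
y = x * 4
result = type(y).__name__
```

x is list; y is list; result = 'list'

'list'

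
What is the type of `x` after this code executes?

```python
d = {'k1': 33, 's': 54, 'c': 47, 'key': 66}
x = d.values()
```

.values() returns dict_values view

dict_values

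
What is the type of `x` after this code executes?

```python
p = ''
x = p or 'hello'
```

'or' returns first truthy value (str)

str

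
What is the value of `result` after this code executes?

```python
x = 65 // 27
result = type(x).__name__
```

x is int; result = 'int'

'int'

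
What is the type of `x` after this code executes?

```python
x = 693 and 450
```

'and' with truthy values returns last operand (int)

int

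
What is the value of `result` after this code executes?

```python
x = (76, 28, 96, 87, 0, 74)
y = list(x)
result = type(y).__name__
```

x is tuple; y is list; result = 'list'

'list'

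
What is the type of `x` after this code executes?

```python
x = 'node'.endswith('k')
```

str.endswith() returns bool

bool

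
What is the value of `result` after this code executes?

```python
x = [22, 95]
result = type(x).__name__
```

x is list; result = 'list'

'list'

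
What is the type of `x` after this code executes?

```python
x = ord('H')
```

ord() returns int (code point)

int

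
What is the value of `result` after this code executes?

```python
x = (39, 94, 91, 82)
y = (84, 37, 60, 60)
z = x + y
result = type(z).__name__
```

x is tuple; y is tuple; z is tuple; result = 'tuple'

'tuple'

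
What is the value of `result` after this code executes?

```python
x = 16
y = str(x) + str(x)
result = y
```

x = 16; y = '1616'; result = '1616'

'1616'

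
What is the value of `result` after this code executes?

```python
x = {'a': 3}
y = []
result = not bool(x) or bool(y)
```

x = {'a': 3}; y = []; result = False

False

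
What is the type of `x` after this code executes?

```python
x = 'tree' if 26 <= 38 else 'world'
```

Both branches of conditional are str

str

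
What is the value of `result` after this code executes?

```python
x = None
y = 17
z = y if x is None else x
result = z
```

x = None; y = 17; z = 17; result = 17

17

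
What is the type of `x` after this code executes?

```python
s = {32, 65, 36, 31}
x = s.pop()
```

Popping from set[int] returns int

int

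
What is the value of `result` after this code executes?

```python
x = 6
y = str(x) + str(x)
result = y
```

x = 6; y = '66'; result = '66'

'66'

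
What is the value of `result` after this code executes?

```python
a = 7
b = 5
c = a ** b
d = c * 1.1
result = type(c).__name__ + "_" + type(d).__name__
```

a is int; b is int; c is int; d is float; result = 'int_float'

'int_float'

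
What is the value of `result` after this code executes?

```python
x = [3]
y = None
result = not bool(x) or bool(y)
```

x = [3]; y = None; result = False

False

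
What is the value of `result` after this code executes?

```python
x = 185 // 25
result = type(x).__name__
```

x is int; result = 'int'

'int'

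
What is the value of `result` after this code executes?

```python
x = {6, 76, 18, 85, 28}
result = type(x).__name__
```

x is set; result = 'set'

'set'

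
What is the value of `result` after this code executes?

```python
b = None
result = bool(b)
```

b = None; result = False

False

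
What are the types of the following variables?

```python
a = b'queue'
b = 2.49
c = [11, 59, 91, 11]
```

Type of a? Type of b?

a is assigned a bytes literal (b'...' prefix); b is assigned a number with a decimal point, so it is a float

bytes, float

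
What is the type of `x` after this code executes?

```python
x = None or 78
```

'or' with None returns the other truthy value

int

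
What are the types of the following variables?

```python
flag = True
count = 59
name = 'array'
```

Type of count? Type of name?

count is assigned a bare integer (no decimal point), so it is an int; name is assigned a quoted string literal, so it is a str

int, str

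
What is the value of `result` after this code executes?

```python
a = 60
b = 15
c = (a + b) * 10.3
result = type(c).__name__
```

a is int; b is int; c is float; result = 'float'

'float'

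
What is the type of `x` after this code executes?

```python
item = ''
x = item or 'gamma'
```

'or' returns first truthy value (str)

str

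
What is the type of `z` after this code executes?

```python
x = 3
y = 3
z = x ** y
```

positive int ** positive int = int

int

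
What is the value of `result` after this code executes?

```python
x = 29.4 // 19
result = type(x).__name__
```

x is float; result = 'float'

'float'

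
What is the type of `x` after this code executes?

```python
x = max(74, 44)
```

max() of ints returns int

int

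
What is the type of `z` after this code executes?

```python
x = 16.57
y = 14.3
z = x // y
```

float // float = float

float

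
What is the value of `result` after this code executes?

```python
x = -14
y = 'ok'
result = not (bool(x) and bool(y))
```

x = -14; y = 'ok'; result = False

False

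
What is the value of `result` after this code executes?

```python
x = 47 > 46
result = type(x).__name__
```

x is bool; result = 'bool'

'bool'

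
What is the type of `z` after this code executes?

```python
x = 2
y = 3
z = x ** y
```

positive int ** positive int = int

int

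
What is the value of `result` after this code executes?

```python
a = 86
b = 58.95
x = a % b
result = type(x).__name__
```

a is int; b is float; x is float; result = 'float'

'float'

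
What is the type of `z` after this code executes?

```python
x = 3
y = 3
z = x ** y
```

positive int ** positive int = int

int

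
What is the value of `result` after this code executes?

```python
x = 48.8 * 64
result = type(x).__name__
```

x is float; result = 'float'

'float'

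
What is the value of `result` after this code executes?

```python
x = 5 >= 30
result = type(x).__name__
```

x is bool; result = 'bool'

'bool'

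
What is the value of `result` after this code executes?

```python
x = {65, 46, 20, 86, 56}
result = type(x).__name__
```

x is set; result = 'set'

'set'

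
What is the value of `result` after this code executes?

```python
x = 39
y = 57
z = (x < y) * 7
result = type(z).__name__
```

x is int; y is int; z is int; result = 'int'

'int'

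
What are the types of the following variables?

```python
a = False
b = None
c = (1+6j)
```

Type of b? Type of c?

b is assigned None, whose type is NoneType; c is assigned (1+6j), an int plus an imaginary literal (j suffix), which evaluates to complex

NoneType, complex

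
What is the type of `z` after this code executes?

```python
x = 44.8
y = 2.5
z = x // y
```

float // float = float

float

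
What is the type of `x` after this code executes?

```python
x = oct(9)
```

oct() returns str representation

str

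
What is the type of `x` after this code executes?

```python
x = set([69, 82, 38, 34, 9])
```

set() constructor returns set

set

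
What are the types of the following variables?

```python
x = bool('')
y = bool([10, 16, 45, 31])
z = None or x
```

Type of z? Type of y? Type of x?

None or bool returns the bool; bool() returns bool; bool() returns bool

bool, bool, bool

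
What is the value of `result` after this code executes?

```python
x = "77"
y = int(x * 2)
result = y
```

x = '77'; y = 7777; result = 7777

7777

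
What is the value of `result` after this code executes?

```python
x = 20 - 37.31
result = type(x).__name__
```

x is float; result = 'float'

'float'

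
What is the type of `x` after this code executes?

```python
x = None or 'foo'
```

'or' with None returns the other truthy value (str)

str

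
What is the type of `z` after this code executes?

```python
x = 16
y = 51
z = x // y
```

int // int = int

int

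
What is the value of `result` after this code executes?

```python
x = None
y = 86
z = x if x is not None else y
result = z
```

x = None; y = 86; z = 86; result = 86

86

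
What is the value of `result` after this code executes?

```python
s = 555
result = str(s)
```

s = 555; result = '555'

'555'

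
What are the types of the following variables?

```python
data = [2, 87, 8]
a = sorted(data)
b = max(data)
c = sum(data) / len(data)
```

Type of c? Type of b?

int / int = float; max of ints returns int

float, int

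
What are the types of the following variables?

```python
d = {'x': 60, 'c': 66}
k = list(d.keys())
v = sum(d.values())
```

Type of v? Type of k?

sum of ints is int; list() converts to list

int, list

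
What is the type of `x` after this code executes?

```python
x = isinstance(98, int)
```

isinstance() returns bool

bool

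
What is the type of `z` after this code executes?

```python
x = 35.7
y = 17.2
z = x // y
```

float // float = float

float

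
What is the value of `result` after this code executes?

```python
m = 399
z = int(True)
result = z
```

m = 399; z = 1; result = 1

1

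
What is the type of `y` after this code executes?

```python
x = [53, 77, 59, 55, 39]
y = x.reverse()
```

list.reverse() returns None

NoneType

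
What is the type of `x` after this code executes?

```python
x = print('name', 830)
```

print() returns None

NoneType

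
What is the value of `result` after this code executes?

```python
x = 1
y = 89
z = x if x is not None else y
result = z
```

x = 1; y = 89; z = 1; result = 1

1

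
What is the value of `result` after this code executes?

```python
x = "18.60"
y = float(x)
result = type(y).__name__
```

x is str; y is float; result = 'float'

'float'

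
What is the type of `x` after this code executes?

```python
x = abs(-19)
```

abs() of int returns int

int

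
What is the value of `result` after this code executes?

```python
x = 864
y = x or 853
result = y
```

x = 864; y = 864; result = 864

864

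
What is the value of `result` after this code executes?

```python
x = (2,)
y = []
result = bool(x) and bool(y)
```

x = (2,); y = []; result = False

False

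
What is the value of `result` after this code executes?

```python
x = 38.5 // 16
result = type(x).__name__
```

x is float; result = 'float'

'float'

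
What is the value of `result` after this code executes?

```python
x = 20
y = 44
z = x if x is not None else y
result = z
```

x = 20; y = 44; z = 20; result = 20

20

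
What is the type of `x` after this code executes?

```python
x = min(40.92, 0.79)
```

min() of floats returns float

float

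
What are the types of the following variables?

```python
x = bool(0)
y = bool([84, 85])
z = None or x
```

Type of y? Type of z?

bool() returns bool; None or bool returns the bool

bool, bool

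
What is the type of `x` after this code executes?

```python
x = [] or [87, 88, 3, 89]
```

'or' returns first truthy value (list)

list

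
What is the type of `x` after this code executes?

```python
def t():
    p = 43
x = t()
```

Function without return returns None

NoneType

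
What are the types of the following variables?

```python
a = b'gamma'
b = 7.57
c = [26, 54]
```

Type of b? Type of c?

b is assigned a number with a decimal point, so it is a float; c is assigned a list literal (square brackets)

float, list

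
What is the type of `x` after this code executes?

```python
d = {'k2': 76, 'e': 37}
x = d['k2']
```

Accessing dict[str, int] with str key returns int

int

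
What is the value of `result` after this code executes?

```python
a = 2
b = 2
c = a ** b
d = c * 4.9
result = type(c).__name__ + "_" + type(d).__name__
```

a is int; b is int; c is int; d is float; result = 'int_float'

'int_float'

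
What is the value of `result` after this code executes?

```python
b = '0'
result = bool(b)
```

b = '0'; result = True

True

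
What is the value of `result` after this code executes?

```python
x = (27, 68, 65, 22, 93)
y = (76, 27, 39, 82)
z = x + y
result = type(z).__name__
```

x is tuple; y is tuple; z is tuple; result = 'tuple'

'tuple'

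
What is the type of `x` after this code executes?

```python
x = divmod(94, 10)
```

divmod() returns tuple of (quotient, remainder)

tuple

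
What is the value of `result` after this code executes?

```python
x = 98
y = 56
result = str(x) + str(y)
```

x = 98; y = 56; result = '9856'

'9856'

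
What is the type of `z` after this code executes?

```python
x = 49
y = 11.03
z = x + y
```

int + float = float

float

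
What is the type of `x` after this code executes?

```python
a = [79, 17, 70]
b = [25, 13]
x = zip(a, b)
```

zip() returns a zip object

zip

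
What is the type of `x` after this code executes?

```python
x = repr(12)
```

repr() returns str

str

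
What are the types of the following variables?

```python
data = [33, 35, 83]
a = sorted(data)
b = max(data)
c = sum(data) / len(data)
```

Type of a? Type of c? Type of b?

sorted() returns list; int / int = float; max of ints returns int

list, float, int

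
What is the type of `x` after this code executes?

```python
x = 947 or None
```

'or' returns first truthy value

int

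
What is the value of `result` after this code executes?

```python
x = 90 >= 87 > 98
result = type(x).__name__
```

x is bool; result = 'bool'

'bool'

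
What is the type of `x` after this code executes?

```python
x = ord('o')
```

ord() returns int (code point)

int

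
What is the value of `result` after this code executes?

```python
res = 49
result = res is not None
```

res = 49; result = True

True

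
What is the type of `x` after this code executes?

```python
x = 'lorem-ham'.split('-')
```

str.split() returns list

list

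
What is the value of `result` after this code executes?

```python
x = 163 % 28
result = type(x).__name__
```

x is int; result = 'int'

'int'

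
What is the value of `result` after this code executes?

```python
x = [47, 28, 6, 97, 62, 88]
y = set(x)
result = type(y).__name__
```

x is list; y is set; result = 'set'

'set'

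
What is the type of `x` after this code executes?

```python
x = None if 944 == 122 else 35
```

944 == 122 is False, so the else branch is taken

int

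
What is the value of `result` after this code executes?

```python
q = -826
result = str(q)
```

q = -826; result = '-826'

'-826'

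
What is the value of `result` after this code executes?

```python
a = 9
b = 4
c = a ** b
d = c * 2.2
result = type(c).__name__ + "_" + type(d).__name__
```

a is int; b is int; c is int; d is float; result = 'int_float'

'int_float'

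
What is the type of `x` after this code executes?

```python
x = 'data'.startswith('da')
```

str.startswith() returns bool

bool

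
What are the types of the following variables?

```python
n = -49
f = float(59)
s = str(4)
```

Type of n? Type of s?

n is assigned a bare integer (no decimal point), so it is an int; s is assigned the result of calling str(), which returns a str

int, str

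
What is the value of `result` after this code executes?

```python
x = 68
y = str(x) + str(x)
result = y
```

x = 68; y = '6868'; result = '6868'

'6868'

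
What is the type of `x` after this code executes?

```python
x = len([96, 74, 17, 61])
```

len() always returns int

int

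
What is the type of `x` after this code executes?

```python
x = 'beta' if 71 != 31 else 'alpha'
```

Both branches of conditional are str

str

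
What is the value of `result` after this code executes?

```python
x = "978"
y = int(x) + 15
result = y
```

x = '978'; y = 993; result = 993

993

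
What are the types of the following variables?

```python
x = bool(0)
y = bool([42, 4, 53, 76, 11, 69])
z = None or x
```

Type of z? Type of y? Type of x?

None or bool returns the bool; bool() returns bool; bool() returns bool

bool, bool, bool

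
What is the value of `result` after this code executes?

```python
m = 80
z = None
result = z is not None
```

m = 80; z = None; result = False

False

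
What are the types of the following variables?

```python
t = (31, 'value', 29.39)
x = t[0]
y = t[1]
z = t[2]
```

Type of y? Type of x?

tuple[1] is str; tuple[0] is int

str, int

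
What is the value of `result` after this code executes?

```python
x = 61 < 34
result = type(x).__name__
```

x is bool; result = 'bool'

'bool'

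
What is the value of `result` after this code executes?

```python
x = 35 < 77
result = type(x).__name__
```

x is bool; result = 'bool'

'bool'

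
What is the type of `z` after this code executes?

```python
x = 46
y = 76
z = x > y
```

Comparison returns bool

bool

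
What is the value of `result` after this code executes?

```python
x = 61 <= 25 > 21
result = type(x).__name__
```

x is bool; result = 'bool'

'bool'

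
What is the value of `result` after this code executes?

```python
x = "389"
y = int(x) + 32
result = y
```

x = '389'; y = 421; result = 421

421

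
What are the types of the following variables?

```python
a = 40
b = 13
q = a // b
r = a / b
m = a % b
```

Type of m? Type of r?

% of ints returns int; / returns float

int, float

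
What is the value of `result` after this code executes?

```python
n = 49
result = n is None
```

n = 49; result = False

False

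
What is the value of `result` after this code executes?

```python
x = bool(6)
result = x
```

x = True; result = True

True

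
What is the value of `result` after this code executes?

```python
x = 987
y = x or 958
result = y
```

x = 987; y = 987; result = 987

987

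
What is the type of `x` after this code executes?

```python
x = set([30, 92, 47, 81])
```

set() constructor returns set

set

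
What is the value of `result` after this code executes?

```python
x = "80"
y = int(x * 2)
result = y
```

x = '80'; y = 8080; result = 8080

8080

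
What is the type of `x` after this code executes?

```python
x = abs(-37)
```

abs() of int returns int

int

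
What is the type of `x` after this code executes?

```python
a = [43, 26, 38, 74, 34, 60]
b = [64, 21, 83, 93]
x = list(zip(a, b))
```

list(zip()) returns a list of tuples

list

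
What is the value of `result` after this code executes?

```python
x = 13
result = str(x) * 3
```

x = 13; result = '131313'

'131313'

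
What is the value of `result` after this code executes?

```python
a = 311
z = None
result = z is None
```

a = 311; z = None; result = True

True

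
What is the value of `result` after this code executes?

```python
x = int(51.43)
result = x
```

x = 51; result = 51

51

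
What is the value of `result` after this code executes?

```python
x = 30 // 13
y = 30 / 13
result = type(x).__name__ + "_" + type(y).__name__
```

x is int; y is float; result = 'int_float'

'int_float'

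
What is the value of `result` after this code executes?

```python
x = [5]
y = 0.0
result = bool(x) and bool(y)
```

x = [5]; y = 0.0; result = False

False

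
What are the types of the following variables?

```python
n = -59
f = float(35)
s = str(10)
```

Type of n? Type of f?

n is assigned a bare integer (no decimal point), so it is an int; f is assigned the result of calling float(), which returns a float

int, float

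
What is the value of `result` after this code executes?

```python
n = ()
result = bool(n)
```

n = (); result = False

False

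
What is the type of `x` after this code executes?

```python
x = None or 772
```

'or' with None returns the other truthy value

int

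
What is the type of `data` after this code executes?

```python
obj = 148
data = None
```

None has type NoneType

NoneType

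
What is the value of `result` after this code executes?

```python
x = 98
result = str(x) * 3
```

x = 98; result = '989898'

'989898'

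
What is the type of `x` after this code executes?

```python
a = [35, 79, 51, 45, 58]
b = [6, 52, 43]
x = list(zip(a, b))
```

list(zip()) returns a list of tuples

list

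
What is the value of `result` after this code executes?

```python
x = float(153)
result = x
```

x = 153.0; result = 153.0

153.0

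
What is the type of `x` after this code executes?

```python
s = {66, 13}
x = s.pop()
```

Popping from set[int] returns int

int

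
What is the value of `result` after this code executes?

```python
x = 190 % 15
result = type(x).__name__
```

x is int; result = 'int'

'int'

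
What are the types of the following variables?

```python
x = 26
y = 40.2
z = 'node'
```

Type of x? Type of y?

x is assigned a bare integer (no decimal point), so it is an int; y is assigned a number with a decimal point, so it is a float

int, float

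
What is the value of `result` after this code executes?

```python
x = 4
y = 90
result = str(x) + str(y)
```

x = 4; y = 90; result = '490'

'490'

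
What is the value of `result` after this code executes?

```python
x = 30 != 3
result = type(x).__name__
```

x is bool; result = 'bool'

'bool'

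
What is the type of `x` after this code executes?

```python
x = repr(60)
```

repr() returns str

str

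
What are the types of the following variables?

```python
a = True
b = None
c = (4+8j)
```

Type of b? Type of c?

b is assigned None, whose type is NoneType; c is assigned (4+8j), an int plus an imaginary literal (j suffix), which evaluates to complex

NoneType, complex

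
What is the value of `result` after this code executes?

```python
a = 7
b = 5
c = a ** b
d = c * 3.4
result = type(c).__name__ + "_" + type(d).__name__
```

a is int; b is int; c is int; d is float; result = 'int_float'

'int_float'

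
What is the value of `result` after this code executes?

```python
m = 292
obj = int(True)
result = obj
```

m = 292; obj = 1; result = 1

1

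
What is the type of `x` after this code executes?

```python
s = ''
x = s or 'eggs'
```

'or' returns first truthy value (str)

str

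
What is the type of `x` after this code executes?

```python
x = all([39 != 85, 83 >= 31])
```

all() returns bool

bool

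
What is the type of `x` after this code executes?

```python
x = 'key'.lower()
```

str.lower() returns str

str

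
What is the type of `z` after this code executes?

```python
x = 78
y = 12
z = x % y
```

int % int = int

int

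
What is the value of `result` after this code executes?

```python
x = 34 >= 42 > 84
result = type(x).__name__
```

x is bool; result = 'bool'

'bool'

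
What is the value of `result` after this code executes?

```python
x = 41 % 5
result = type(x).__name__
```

x is int; result = 'int'

'int'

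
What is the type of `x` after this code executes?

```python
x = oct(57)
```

oct() returns str representation

str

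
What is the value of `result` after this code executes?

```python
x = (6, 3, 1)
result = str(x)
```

x = (6, 3, 1); result = '(6, 3, 1)'

'(6, 3, 1)'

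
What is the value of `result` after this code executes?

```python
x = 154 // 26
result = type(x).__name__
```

x is int; result = 'int'

'int'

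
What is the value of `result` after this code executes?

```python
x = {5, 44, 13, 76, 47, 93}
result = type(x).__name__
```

x is set; result = 'set'

'set'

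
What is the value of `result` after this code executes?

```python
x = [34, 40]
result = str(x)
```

x = [34, 40]; result = '[34, 40]'

'[34, 40]'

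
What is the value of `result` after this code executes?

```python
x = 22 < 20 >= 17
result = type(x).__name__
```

x is bool; result = 'bool'

'bool'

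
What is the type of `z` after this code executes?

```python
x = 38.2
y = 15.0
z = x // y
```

float // float = float

float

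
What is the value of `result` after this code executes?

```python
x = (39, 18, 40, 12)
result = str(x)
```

x = (39, 18, 40, 12); result = '(39, 18, 40, 12)'

'(39, 18, 40, 12)'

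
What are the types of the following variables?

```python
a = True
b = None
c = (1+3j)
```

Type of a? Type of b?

a is assigned the constant True, which has type bool; b is assigned None, whose type is NoneType

bool, NoneType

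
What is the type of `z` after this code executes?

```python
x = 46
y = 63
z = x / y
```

int / int = float

float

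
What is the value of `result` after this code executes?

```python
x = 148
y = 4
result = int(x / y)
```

x = 148; y = 4; result = 37

37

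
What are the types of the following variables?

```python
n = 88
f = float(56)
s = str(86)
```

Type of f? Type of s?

f is assigned the result of calling float(), which returns a float; s is assigned the result of calling str(), which returns a str

float, str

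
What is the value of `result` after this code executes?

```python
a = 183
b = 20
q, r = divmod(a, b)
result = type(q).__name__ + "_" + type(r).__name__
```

a is int; b is int; q is int; r is int; result = 'int_int'

'int_int'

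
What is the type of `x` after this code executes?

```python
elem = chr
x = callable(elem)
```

callable() returns bool

bool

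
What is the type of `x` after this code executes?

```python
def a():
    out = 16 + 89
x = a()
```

Function without return returns None

NoneType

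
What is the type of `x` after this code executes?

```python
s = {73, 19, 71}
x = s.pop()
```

Popping from set[int] returns int

int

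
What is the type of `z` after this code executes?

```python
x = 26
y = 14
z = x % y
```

int % int = int

int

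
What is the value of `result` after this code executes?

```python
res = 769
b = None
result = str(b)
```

res = 769; b = None; result = 'None'

'None'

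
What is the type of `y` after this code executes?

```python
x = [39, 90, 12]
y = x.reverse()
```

list.reverse() returns None

NoneType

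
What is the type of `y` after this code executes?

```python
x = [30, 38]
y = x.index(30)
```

list.index() returns int

int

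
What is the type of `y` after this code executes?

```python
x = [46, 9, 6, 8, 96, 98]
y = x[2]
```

Indexing list[int] returns int

int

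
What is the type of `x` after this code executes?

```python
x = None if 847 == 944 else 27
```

847 == 944 is False, so the else branch is taken

int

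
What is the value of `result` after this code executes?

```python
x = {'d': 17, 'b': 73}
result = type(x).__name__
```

x is dict; result = 'dict'

'dict'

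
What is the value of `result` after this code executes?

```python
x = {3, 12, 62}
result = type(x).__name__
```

x is set; result = 'set'

'set'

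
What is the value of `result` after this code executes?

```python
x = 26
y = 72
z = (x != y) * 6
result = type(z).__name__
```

x is int; y is int; z is int; result = 'int'

'int'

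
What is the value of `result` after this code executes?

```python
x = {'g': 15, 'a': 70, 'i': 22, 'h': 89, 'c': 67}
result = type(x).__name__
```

x is dict; result = 'dict'

'dict'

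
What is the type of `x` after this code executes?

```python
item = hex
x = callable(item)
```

callable() returns bool

bool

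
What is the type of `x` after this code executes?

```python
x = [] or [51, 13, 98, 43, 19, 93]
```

'or' returns first truthy value (list)

list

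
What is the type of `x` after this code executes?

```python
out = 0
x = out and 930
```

'and' returns first falsy value (0 is int)

int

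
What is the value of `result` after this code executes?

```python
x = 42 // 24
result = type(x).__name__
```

x is int; result = 'int'

'int'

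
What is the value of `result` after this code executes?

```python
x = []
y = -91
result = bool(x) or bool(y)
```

x = []; y = -91; result = True

True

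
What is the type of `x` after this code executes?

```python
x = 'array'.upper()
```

str.upper() returns str

str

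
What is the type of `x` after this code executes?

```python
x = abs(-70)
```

abs() of int returns int

int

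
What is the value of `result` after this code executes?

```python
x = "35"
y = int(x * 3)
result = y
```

x = '35'; y = 353535; result = 353535

353535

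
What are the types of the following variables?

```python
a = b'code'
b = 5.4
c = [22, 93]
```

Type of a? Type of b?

a is assigned a bytes literal (b'...' prefix); b is assigned a number with a decimal point, so it is a float

bytes, float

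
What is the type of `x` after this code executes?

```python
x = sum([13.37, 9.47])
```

sum() of floats returns float

float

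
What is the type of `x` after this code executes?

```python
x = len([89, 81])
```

len() always returns int

int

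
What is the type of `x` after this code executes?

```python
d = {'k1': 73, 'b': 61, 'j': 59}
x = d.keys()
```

.keys() returns dict_keys view

dict_keys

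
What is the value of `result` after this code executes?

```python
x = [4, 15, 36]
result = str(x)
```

x = [4, 15, 36]; result = '[4, 15, 36]'

'[4, 15, 36]'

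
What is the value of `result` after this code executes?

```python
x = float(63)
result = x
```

x = 63.0; result = 63.0

63.0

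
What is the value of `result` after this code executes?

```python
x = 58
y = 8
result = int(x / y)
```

x = 58; y = 8; result = 7

7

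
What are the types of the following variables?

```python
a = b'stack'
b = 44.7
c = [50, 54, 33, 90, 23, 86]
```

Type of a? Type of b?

a is assigned a bytes literal (b'...' prefix); b is assigned a number with a decimal point, so it is a float

bytes, float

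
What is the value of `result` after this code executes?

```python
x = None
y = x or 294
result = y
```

x = None; y = 294; result = 294

294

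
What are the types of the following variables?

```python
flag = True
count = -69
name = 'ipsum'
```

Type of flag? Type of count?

flag is assigned the constant True, which has type bool; count is assigned a bare integer (no decimal point), so it is an int

bool, int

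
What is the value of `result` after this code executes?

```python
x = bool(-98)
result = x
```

x = True; result = True

True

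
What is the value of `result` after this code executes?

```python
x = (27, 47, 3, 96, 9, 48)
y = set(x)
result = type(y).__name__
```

x is tuple; y is set; result = 'set'

'set'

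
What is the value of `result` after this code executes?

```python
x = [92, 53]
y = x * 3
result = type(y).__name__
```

x is list; y is list; result = 'list'

'list'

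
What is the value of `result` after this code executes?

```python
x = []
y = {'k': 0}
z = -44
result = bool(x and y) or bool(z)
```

x = []; y = {'k': 0}; z = -44; result = True

True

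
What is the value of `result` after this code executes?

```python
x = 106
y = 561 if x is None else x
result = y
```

x = 106; y = 106; result = 106

106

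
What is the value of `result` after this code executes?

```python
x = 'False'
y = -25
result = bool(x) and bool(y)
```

x = 'False'; y = -25; result = True

True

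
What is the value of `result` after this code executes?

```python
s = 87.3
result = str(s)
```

s = 87.3; result = '87.3'

'87.3'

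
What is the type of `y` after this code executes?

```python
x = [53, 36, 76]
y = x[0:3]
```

Slicing a list returns a list

list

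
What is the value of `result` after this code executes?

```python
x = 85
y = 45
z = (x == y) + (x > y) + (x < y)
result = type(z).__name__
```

x is int; y is int; z is int; result = 'int'

'int'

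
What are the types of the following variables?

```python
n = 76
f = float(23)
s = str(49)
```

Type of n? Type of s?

n is assigned a bare integer (no decimal point), so it is an int; s is assigned the result of calling str(), which returns a str

int, str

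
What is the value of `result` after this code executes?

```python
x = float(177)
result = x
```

x = 177.0; result = 177.0

177.0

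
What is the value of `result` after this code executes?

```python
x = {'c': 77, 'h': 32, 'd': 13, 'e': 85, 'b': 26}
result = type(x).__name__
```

x is dict; result = 'dict'

'dict'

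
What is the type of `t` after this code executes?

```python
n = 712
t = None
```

None has type NoneType

NoneType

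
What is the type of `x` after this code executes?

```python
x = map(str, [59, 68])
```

map() returns a map object

map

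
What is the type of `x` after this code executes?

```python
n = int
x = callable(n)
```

callable() returns bool

bool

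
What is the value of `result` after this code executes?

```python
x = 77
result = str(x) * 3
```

x = 77; result = '777777'

'777777'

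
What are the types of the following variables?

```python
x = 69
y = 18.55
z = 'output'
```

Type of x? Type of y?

x is assigned a bare integer (no decimal point), so it is an int; y is assigned a number with a decimal point, so it is a float

int, float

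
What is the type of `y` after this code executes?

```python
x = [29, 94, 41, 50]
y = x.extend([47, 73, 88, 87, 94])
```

list.extend() returns None

NoneType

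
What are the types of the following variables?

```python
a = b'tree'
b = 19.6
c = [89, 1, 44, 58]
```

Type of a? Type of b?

a is assigned a bytes literal (b'...' prefix); b is assigned a number with a decimal point, so it is a float

bytes, float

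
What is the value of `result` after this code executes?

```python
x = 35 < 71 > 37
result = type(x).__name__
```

x is bool; result = 'bool'

'bool'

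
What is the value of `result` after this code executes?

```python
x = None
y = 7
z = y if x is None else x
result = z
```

x = None; y = 7; z = 7; result = 7

7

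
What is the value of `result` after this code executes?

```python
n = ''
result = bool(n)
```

n = ''; result = False

False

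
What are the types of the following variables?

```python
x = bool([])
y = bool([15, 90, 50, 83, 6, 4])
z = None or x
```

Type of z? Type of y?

None or bool returns the bool; bool() returns bool

bool, bool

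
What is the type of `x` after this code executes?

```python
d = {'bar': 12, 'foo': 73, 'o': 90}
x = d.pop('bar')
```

dict.pop() returns the value

int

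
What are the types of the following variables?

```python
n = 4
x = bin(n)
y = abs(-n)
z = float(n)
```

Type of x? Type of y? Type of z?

bin() returns str; abs() of int returns int; float() returns float

str, int, float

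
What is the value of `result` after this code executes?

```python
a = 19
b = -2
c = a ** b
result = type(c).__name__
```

a is int; b is int; c is float; result = 'float'

'float'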